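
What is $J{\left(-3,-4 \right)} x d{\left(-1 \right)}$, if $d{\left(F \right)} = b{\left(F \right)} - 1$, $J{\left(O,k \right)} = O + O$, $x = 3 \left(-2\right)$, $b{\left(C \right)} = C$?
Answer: $-72$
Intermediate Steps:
$x = -6$
$J{\left(O,k \right)} = 2 O$
$d{\left(F \right)} = -1 + F$ ($d{\left(F \right)} = F - 1 = -1 + F$)
$J{\left(-3,-4 \right)} x d{\left(-1 \right)} = 2 \left(-3\right) \left(-6\right) \left(-1 - 1\right) = \left(-6\right) \left(-6\right) \left(-2\right) = 36 \left(-2\right) = -72$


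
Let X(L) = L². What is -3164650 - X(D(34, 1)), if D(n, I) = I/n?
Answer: -3658335401/1156 ≈ -3.1646e+6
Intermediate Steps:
-3164650 - X(D(34, 1)) = -3164650 - (1/34)² = -3164650 - 1*1/1156 = -3164650 - 1/1156 = -3658335401/1156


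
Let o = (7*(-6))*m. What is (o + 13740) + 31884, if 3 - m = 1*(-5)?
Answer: 45288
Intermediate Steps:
m = 8 (m = 3 - (-5) = 3 - 1*(-5) = 3 + 5 = 8)
o = -336 (o = (7*(-6))*8 = -42*8 = -336)
(o + 13740) + 31884 = (-336 + 13740) + 31884 = 13404 + 31884 = 45288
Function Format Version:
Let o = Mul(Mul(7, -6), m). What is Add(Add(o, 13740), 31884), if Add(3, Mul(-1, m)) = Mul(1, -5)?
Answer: 45288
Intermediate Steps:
m = 8 (m = Add(3, Mul(-1, Mul(1, -5))) = Add(3, Mul(-1, -5)) = Add(3, 5) = 8)
o = -336 (o = Mul(Mul(7, -6), 8) = Mul(-42, 8) = -336)
Add(Add(o, 13740), 31884) = Add(Add(-336, 13740), 31884) = Add(13404, 31884) = 45288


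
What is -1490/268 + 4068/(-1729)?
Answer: -1833217/231686 ≈ -7.9125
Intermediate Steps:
-1490/268 + 4068/(-1729) = -1490*1/268 + 4068*(-1/1729) = -745/134 - 4068/1729 = -1833217/231686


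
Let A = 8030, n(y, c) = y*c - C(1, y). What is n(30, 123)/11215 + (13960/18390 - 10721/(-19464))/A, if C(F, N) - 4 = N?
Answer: 14018177772451/42980096373456 ≈ 0.32616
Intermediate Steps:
C(F, N) = 4 + N
n(y, c) = -4 - y + c*y (n(y, c) = y*c - (4 + y) = c*y + (-4 - y) = -4 - y + c*y)
n(30, 123)/11215 + (13960/18390 - 10721/(-19464))/A = (-4 - 1*30 + 123*30)/11215 + (13960/18390 - 10721/(-19464))/8030 = (-4 - 30 + 3690)*(1/11215) + (13960*(1/18390) - 10721*(-1/19464))*(1/8030) = 3656*(1/11215) + (1396/1839 + 10721/19464)*(1/8030) = 3656/11215 + (15629221/11931432)*(1/8030) = 3656/11215 + 15629221/95809398960 = 14018177772451/42980096373456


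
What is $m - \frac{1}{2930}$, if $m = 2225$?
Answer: $\frac{6519249}{2930} \approx 2225.0$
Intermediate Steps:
$m - \frac{1}{2930} = 2225 - \frac{1}{2930} = \frac{6519249}{2930}$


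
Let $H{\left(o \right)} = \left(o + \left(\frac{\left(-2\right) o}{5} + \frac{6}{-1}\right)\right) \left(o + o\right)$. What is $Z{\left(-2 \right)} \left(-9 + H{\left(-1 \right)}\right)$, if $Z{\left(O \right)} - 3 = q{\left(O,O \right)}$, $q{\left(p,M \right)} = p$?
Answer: $\frac{21}{5} \approx 4.2$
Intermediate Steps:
$Z{\left(O \right)} = 3 + O$
$H{\left(o \right)} = 2 o \left(-6 + \frac{3 o}{5}\right)$ ($H{\left(o \right)} = \left(o + \left(- 2 o \frac{1}{5} + 6 \left(-1\right)\right)\right) 2 o = \left(o - \left(6 + \frac{2 o}{5}\right)\right) 2 o = \left(-6 + \frac{3 o}{5}\right) 2 o = 2 o \left(-6 + \frac{3 o}{5}\right)$)
$Z{\left(-2 \right)} \left(-9 + H{\left(-1 \right)}\right) = \left(3 - 2\right) \left(-9 + \frac{6}{5} \left(-1\right) \left(-10 - 1\right)\right) = 1 \left(-9 + \frac{6}{5} \left(-1\right) \left(-11\right)\right) = 1 \left(-9 + \frac{66}{5}\right) = 1 \cdot \frac{21}{5} = \frac{21}{5}$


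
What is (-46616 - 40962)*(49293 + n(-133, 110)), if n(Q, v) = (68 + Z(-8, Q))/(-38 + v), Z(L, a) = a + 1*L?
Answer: -155408168147/36 ≈ -4.3169e+9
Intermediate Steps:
Z(L, a) = L + a (Z(L, a) = a + L = L + a)
n(Q, v) = (60 + Q)/(-38 + v) (n(Q, v) = (68 + (-8 + Q))/(-38 + v) = (60 + Q)/(-38 + v))
(-46616 - 40962)*(49293 + n(-133, 110)) = (-46616 - 40962)*(49293 + (60 - 133)/(-38 + 110)) = -87578*(49293 - 73/72) = -87578*3549023/72 = -155408168147/36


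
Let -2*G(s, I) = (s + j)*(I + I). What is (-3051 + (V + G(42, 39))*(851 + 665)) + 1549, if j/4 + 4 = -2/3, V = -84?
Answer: -1508406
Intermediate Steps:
j = -56/3 (j = -16 + 4*(-2/3) = -16 - 8/3 = -56/3 ≈ -18.667)
G(s, I) = -I*(-56/3 + s) (G(s, I) = -(s - 56/3)*(I + I)/2 = -(-56/3 + s)*2*I/2 = -I*(-56/3 + s))
(-3051 + (V + G(42, 39))*(851 + 665)) + 1549 = (-3051 + (-84 + (1/3)*39*(56 - 3*42))*(851 + 665)) + 1549 = (-3051 + (-84 + (1/3)*39*(56 - 126))*1516) + 1549 = (-3051 + (-84 + (1/3)*39*(-70))*1516) + 1549 = (-3051 + (-84 - 910)*1516) + 1549 = (-3051 - 994*1516) + 1549 = (-3051 - 1506904) + 1549 = -1509955 + 1549 = -1508406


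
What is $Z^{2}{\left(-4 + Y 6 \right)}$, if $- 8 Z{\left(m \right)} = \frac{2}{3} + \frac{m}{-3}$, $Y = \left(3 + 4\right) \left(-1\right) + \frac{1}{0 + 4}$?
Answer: $\frac{961}{256} \approx 3.7539$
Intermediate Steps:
$Y = - \frac{27}{4}$ ($Y = 7 \left(-1\right) + \frac{1}{4} = -7 + \frac{1}{4} = - \frac{27}{4} \approx -6.75$)
$Z{\left(m \right)} = - \frac{1}{12} + \frac{m}{24}$ ($Z{\left(m \right)} = - \frac{\frac{2}{3} + \frac{m}{-3}}{8} = - \frac{2 \cdot \frac{1}{3} + m \left(- \frac{1}{3}\right)}{8} = - \frac{\frac{2}{3} - \frac{m}{3}}{8} = - \frac{1}{12} + \frac{m}{24}$)
$Z^{2}{\left(-4 + Y 6 \right)} = \left(- \frac{1}{12} + \frac{-4 - \frac{81}{2}}{24}\right)^{2} = \left(- \frac{1}{12} + \frac{1}{24} \left(- \frac{89}{2}\right)\right)^{2} = \left(- \frac{1}{12} - \frac{89}{48}\right)^{2} = \left(- \frac{31}{16}\right)^{2} = \frac{961}{256}$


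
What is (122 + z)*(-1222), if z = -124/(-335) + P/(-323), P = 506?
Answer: -15973436544/108205 ≈ -1.4762e+5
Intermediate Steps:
z = -129458/108205 (z = -124/(-335) + 506/(-323) = -124*(-1/335) + 506*(-1/323) = 124/335 - 506/323 = -129458/108205 ≈ -1.1964)
(122 + z)*(-1222) = (122 - 129458/108205)*(-1222) = (13071552/108205)*(-1222) = -15973436544/108205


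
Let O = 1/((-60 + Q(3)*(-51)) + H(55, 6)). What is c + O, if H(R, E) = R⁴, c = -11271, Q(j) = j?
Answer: -103134293651/9150412 ≈ -11271.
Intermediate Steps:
O = 1/9150412 (O = 1/((-60 + 3*(-51)) + 55⁴) = 1/((-60 - 153) + 9150625) = 1/(-213 + 9150625) = 1/9150412 ≈ 1.0928e-7)
c + O = -11271 + 1/9150412 = -103134293651/9150412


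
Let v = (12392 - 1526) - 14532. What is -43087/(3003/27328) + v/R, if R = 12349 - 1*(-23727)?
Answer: -275836590271/703482 ≈ -3.9210e+5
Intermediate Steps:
R = 36076 (R = 12349 + 23727 = 36076)
v = -3666 (v = 10866 - 14532 = -3666)
-43087/(3003/27328) + v/R = -43087/(3003/27328) - 3666/36076 = -43087/(3003*(1/27328)) - 3666*1/36076 = -43087/429/3904 - 1833/18038 = -43087*3904/429 - 1833/18038 = -15291968/39 - 1833/18038 = -275836590271/703482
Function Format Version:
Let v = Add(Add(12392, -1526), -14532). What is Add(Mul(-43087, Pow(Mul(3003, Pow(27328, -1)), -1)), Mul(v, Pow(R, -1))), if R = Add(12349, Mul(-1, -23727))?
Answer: Rational(-275836590271, 703482) ≈ -3.9210e+5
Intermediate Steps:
R = 36076 (R = Add(12349, 23727) = 36076)
v = -3666 (v = Add(10866, -14532) = -3666)
Add(Mul(-43087, Pow(Mul(3003, Pow(27328, -1)), -1)), Mul(v, Pow(R, -1))) = Add(Mul(-43087, Pow(Mul(3003, Pow(27328, -1)), -1)), Mul(-3666, Pow(36076, -1))) = Add(Mul(-43087, Pow(Mul(3003, Rational(1, 27328)), -1)), Mul(-3666, Rational(1, 36076))) = Add(Mul(-43087, Pow(Rational(429, 3904), -1)), Rational(-1833, 18038)) = Add(Mul(-43087, Rational(3904, 429)), Rational(-1833, 18038)) = Add(Rational(-15291968, 39), Rational(-1833, 18038)) = Rational(-275836590271, 703482)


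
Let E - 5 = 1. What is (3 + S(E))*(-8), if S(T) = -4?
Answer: 8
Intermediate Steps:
E = 6 (E = 5 + 1 = 6)
(3 + S(E))*(-8) = (3 - 4)*(-8) = -1*(-8) = 8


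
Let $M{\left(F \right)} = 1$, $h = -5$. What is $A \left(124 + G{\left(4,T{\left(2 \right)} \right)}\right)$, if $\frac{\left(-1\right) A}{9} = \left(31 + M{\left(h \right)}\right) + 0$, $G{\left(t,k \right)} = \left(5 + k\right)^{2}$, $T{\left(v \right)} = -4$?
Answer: $-36000$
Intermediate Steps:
$A = -288$ ($A = - 9 \left(\left(31 + 1\right) + 0\right) = - 9 \left(32 + 0\right) = \left(-9\right) 32 = -288$)
$A \left(124 + G{\left(4,T{\left(2 \right)} \right)}\right) = - 288 \left(124 + \left(5 - 4\right)^{2}\right) = - 288 \left(124 + 1^{2}\right) = - 288 \left(124 + 1\right) = \left(-288\right) 125 = -36000$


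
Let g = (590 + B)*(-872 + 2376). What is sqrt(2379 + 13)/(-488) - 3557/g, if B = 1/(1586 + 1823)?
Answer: -12125813/3025011744 - sqrt(598)/244 ≈ -0.10423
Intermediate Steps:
B = 1/3409 ≈ 0.00029334
g = 3025011744/3409 (g = (590 + 1/3409)*(-872 + 2376) = (2011311/3409)*1504 = 3025011744/3409 ≈ 8.8736e+5)
sqrt(2379 + 13)/(-488) - 3557/g = sqrt(2379 + 13)/(-488) - 3557/3025011744/3409 = sqrt(2392)*(-1/488) - 3557*3409/3025011744 = (2*sqrt(598))*(-1/488) - 12125813/3025011744 = -sqrt(598)/244 - 12125813/3025011744 = -12125813/3025011744 - sqrt(598)/244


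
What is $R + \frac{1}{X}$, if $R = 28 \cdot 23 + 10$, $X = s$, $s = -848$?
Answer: $\frac{554591}{848} \approx 654.0$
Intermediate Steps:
$X = -848$
$R = 654$ ($R = 644 + 10 = 654$)
$R + \frac{1}{X} = 654 + \frac{1}{-848} = 654 - \frac{1}{848} = \frac{554591}{848}$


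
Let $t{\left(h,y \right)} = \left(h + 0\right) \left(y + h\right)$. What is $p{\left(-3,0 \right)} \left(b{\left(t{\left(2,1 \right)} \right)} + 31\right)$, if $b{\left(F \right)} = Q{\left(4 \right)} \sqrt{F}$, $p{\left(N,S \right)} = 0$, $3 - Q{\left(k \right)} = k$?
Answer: $0$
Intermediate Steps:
$Q{\left(k \right)} = 3 - k$
$t{\left(h,y \right)} = h \left(h + y\right)$
$b{\left(F \right)} = - \sqrt{F}$ ($b{\left(F \right)} = \left(3 - 4\right) \sqrt{F} = - \sqrt{F}$)
$p{\left(-3,0 \right)} \left(b{\left(t{\left(2,1 \right)} \right)} + 31\right) = 0 \left(- \sqrt{2 \left(2 + 1\right)} + 31\right) = 0 \left(- \sqrt{2 \cdot 3} + 31\right) = 0 \left(- \sqrt{6} + 31\right) = 0 \left(31 - \sqrt{6}\right) = 0$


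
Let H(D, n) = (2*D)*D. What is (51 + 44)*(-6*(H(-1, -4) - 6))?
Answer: 2280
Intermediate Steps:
H(D, n) = 2*D²
(51 + 44)*(-6*(H(-1, -4) - 6)) = (51 + 44)*(-6*(2*(-1)² - 6)) = 95*(-6*(2*1 - 6)) = 95*(-6*(2 - 6)) = 95*(-6*(-4)) = 95*24 = 2280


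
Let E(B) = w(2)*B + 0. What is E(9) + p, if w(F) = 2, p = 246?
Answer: 264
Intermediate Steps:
E(B) = 2*B (E(B) = 2*B + 0 = 2*B)
E(9) + p = 2*9 + 246 = 18 + 246 = 264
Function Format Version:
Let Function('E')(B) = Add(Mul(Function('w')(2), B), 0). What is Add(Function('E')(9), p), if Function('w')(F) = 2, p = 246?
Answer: 264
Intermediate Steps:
Function('E')(B) = Mul(2, B) (Function('E')(B) = Add(Mul(2, B), 0) = Mul(2, B))
Add(Function('E')(9), p) = Add(Mul(2, 9), 246) = Add(18, 246) = 264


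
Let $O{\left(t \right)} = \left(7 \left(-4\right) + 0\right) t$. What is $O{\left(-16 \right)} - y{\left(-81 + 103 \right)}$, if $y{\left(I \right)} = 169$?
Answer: $279$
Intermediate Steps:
$O{\left(t \right)} = - 28 t$ ($O{\left(t \right)} = \left(-28 + 0\right) t = - 28 t$)
$O{\left(-16 \right)} - y{\left(-81 + 103 \right)} = \left(-28\right) \left(-16\right) - 169 = 448 - 169 = 279$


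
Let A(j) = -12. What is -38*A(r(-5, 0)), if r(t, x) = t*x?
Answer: 456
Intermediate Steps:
-38*A(r(-5, 0)) = -38*(-12) = 456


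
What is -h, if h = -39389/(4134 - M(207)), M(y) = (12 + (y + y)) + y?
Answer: 39389/3501 ≈ 11.251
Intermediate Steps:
M(y) = 12 + 3*y (M(y) = (12 + 2*y) + y = 12 + 3*y)
h = -39389/3501 (h = -39389/(4134 - (12 + 3*207)) = -39389/(4134 - (12 + 621)) = -39389/(4134 - 1*633) = -39389/(4134 - 633) = -39389/3501 ≈ -11.251)
-h = -1*(-39389/3501) = 39389/3501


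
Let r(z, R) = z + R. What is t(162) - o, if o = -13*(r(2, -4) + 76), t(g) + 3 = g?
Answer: 1121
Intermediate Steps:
r(z, R) = R + z
t(g) = -3 + g
o = -962 (o = -13*((-4 + 2) + 76) = -13*(-2 + 76) = -13*74 = -962)
t(162) - o = (-3 + 162) - 1*(-962) = 159 + 962 = 1121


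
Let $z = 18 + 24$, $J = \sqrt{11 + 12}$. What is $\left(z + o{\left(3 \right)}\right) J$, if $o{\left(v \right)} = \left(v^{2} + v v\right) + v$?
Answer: $63 \sqrt{23} \approx 302.14$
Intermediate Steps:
$o{\left(v \right)} = v + 2 v^{2}$ ($o{\left(v \right)} = \left(v^{2} + v^{2}\right) + v = 2 v^{2} + v = v + 2 v^{2}$)
$J = \sqrt{23} \approx 4.7958$
$z = 42$
$\left(z + o{\left(3 \right)}\right) J = \left(42 + 3 \left(1 + 2 \cdot 3\right)\right) \sqrt{23} = \left(42 + 3 \left(1 + 6\right)\right) \sqrt{23} = \left(42 + 3 \cdot 7\right) \sqrt{23} = \left(42 + 21\right) \sqrt{23} = 63 \sqrt{23}$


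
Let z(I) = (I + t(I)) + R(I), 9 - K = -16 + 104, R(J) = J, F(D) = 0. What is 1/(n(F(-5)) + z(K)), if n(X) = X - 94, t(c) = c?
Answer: -1/331 ≈ -0.0030211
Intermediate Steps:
K = -79 (K = 9 - (-16 + 104) = 9 - 1*88 = 9 - 88 = -79)
z(I) = 3*I (z(I) = (I + I) + I = 2*I + I = 3*I)
n(X) = -94 + X
1/(n(F(-5)) + z(K)) = 1/((-94 + 0) + 3*(-79)) = 1/(-94 - 237) = 1/(-331) = -1/331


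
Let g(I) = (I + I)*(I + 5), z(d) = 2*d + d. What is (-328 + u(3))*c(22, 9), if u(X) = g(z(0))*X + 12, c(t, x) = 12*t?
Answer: -83424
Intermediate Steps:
z(d) = 3*d
g(I) = 2*I*(5 + I) (g(I) = (2*I)*(5 + I) = 2*I*(5 + I))
u(X) = 12 (u(X) = (2*(3*0)*(5 + 3*0))*X + 12 = (2*0*(5 + 0))*X + 12 = (2*0*5)*X + 12 = 0*X + 12 = 0 + 12 = 12)
(-328 + u(3))*c(22, 9) = (-328 + 12)*(12*22) = -316*264 = -83424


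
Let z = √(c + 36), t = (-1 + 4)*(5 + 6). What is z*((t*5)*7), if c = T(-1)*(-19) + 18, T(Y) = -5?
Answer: 1155*√149 ≈ 14099.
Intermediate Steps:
t = 33 (t = 3*11 = 33)
c = 113 (c = -5*(-19) + 18 = 95 + 18 = 113)
z = √149 (z = √(113 + 36) = √149 ≈ 12.207)
z*((t*5)*7) = √149*((33*5)*7) = √149*(165*7) = √149*1155 = 1155*√149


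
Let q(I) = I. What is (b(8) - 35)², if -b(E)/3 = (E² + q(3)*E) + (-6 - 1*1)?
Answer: 77284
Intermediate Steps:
b(E) = 21 - 9*E - 3*E² (b(E) = -3*((E² + 3*E) + (-6 - 1*1)) = -3*((E² + 3*E) + (-6 - 1)) = -3*((E² + 3*E) - 7) = -3*(-7 + E² + 3*E) = 21 - 9*E - 3*E²)
(b(8) - 35)² = ((21 - 9*8 - 3*8²) - 35)² = ((21 - 72 - 3*64) - 35)² = ((21 - 72 - 192) - 35)² = (-243 - 35)² = (-278)² = 77284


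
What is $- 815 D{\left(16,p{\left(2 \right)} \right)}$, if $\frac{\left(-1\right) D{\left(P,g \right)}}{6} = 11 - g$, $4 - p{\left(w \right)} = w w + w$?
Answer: $63570$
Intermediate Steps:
$p{\left(w \right)} = 4 - w - w^{2}$ ($p{\left(w \right)} = 4 - \left(w w + w\right) = 4 - \left(w^{2} + w\right) = 4 - \left(w + w^{2}\right) = 4 - w - w^{2}$)
$D{\left(P,g \right)} = -66 + 6 g$ ($D{\left(P,g \right)} = - 6 \left(11 - g\right) = -66 + 6 g$)
$- 815 D{\left(16,p{\left(2 \right)} \right)} = - 815 \left(-66 + 6 \left(4 - 2 - 2^{2}\right)\right) = - 815 \left(-66 + 6 \left(4 - 2 - 4\right)\right) = - 815 \left(-66 + 6 \left(-2\right)\right) = - 815 \left(-66 - 12\right) = \left(-815\right) \left(-78\right) = 63570$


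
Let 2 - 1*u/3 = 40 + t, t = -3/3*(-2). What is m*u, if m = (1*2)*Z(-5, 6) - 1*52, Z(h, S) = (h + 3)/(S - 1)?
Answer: 6336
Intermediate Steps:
Z(h, S) = (3 + h)/(-1 + S)
t = 2 (t = -3*⅓*(-2) = -1*(-2) = 2)
u = -120 (u = 6 - 3*(40 + 2) = 6 - 3*42 = 6 - 126 = -120)
m = -264/5 (m = (1*2)*((3 - 5)/(-1 + 6)) - 1*52 = 2*(-2/5) - 52 = 2*((⅕)*(-2)) - 52 = 2*(-⅖) - 52 = -⅘ - 52 = -264/5 ≈ -52.800)
m*u = -264/5*(-120) = 6336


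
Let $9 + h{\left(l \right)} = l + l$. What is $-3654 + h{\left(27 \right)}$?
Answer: $-3609$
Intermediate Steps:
$h{\left(l \right)} = -9 + 2 l$ ($h{\left(l \right)} = -9 + \left(l + l\right) = -9 + 2 l$)
$-3654 + h{\left(27 \right)} = -3654 + \left(-9 + 2 \cdot 27\right) = -3654 + \left(-9 + 54\right) = -3654 + 45 = -3609$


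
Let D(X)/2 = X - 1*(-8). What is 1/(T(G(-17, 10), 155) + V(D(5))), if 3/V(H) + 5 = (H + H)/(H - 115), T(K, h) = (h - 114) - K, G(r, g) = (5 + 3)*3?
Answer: 497/8182 ≈ 0.060743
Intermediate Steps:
G(r, g) = 24 (G(r, g) = 8*3 = 24)
D(X) = 16 + 2*X (D(X) = 2*(X - 1*(-8)) = 2*(X + 8) = 2*(8 + X) = 16 + 2*X)
T(K, h) = -114 + h - K (T(K, h) = (-114 + h) - K = -114 + h - K)
V(H) = 3/(-5 + 2*H/(-115 + H)) (V(H) = 3/(-5 + (H + H)/(H - 115)) = 3/(-5 + (2*H)/(-115 + H)) = 3/(-5 + 2*H/(-115 + H)))
1/(T(G(-17, 10), 155) + V(D(5))) = 1/((-114 + 155 - 1*24) + 3*(115 - (16 + 2*5))/(-575 + 3*(16 + 2*5))) = 1/((-114 + 155 - 24) + 3*(115 - (16 + 10))/(-575 + 3*(16 + 10))) = 1/(17 + 3*(115 - 1*26)/(-575 + 3*26)) = 1/(17 + 3*(115 - 26)/(-575 + 78)) = 1/(17 + 3*89/(-497)) = 1/(17 + 3*(-1/497)*89) = 1/(17 - 267/497) = 1/(8182/497) = 497/8182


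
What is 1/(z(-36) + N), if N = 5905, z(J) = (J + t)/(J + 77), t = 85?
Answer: 41/242154 ≈ 0.00016931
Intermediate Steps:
z(J) = (85 + J)/(77 + J) (z(J) = (J + 85)/(J + 77) = (85 + J)/(77 + J))
1/(z(-36) + N) = 1/((85 - 36)/(77 - 36) + 5905) = 1/(49/41 + 5905) = 1/(242154/41) = 41/242154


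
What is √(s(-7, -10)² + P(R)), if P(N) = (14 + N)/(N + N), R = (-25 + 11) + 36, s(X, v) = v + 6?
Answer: √2035/11 ≈ 4.1010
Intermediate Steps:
s(X, v) = 6 + v
R = 22 (R = -14 + 36 = 22)
P(N) = (14 + N)/(2*N) (P(N) = (14 + N)/((2*N)) = (14 + N)*(1/(2*N)) = (14 + N)/(2*N))
√(s(-7, -10)² + P(R)) = √((6 - 10)² + (½)*(14 + 22)/22) = √((-4)² + (½)*(1/22)*36) = √(16 + 9/11) = √(185/11) = √2035/11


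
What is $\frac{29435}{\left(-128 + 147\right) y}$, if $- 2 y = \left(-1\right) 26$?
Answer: $\frac{29435}{247} \approx 119.17$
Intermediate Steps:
$y = 13$ ($y = - \frac{\left(-1\right) 26}{2} = \left(- \frac{1}{2}\right) \left(-26\right) = 13$)
$\frac{29435}{\left(-128 + 147\right) y} = \frac{29435}{\left(-128 + 147\right) 13} = \frac{29435}{19 \cdot 13} = \frac{29435}{247}$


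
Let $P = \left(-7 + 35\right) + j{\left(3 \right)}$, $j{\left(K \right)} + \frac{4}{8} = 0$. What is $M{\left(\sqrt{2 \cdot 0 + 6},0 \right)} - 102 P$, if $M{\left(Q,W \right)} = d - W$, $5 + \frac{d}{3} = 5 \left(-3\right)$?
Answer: $-2865$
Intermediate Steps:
$j{\left(K \right)} = - \frac{1}{2}$ ($j{\left(K \right)} = - \frac{1}{2} + 0 = - \frac{1}{2}$)
$d = -60$ ($d = -15 + 3 \cdot 5 \left(-3\right) = -15 + 3 \left(-15\right) = -15 - 45 = -60$)
$P = \frac{55}{2}$ ($P = \left(-7 + 35\right) - \frac{1}{2} = 28 - \frac{1}{2} = \frac{55}{2} \approx 27.5$)
$M{\left(Q,W \right)} = -60 - W$
$M{\left(\sqrt{2 \cdot 0 + 6},0 \right)} - 102 P = \left(-60 - 0\right) - 2805 = \left(-60 + 0\right) - 2805 = -60 - 2805 = -2865$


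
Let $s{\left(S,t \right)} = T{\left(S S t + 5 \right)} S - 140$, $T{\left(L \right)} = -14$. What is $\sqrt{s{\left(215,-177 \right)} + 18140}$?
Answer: $\sqrt{14990} \approx 122.43$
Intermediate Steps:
$s{\left(S,t \right)} = -140 - 14 S$ ($s{\left(S,t \right)} = - 14 S - 140 = -140 - 14 S$)
$\sqrt{s{\left(215,-177 \right)} + 18140} = \sqrt{\left(-140 - 3010\right) + 18140} = \sqrt{-3150 + 18140} = \sqrt{14990}$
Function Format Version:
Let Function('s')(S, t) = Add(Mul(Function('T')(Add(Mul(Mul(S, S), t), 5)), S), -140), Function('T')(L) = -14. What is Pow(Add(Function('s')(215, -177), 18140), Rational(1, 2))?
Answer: Pow(14990, Rational(1, 2)) ≈ 122.43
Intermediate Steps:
Function('s')(S, t) = Add(-140, Mul(-14, S)) (Function('s')(S, t) = Add(Mul(-14, S), -140) = Add(-140, Mul(-14, S)))
Pow(Add(Function('s')(215, -177), 18140), Rational(1, 2)) = Pow(Add(Add(-140, Mul(-14, 215)), 18140), Rational(1, 2)) = Pow(Add(Add(-140, -3010), 18140), Rational(1, 2)) = Pow(Add(-3150, 18140), Rational(1, 2)) = Pow(14990, Rational(1, 2))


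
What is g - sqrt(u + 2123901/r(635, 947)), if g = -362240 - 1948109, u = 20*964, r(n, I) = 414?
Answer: -2310349 - sqrt(51651974)/46 ≈ -2.3105e+6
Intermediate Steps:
u = 19280
g = -2310349
g - sqrt(u + 2123901/r(635, 947)) = -2310349 - sqrt(19280 + 2123901/414) = -2310349 - sqrt(19280 + 2123901*(1/414)) = -2310349 - sqrt(19280 + 235989/46) = -2310349 - sqrt(1122869/46) = -2310349 - sqrt(51651974)/46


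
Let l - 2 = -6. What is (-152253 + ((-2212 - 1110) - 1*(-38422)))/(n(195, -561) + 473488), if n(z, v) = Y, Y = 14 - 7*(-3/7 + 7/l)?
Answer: -468612/1894069 ≈ -0.24741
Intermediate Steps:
l = -4 (l = 2 - 6 = -4)
Y = 117/4 (Y = 14 - 7*(-3/7 + 7/(-4)) = 14 - 7*(-3*1/7 + 7*(-1/4)) = 14 - 7*(-3/7 - 7/4) = 14 - 7*(-61/28) = 14 + 61/4 = 117/4 ≈ 29.250)
n(z, v) = 117/4
(-152253 + ((-2212 - 1110) - 1*(-38422)))/(n(195, -561) + 473488) = (-152253 + ((-2212 - 1110) - 1*(-38422)))/(117/4 + 473488) = (-152253 + (-3322 + 38422))/(1894069/4) = (-152253 + 35100)*(4/1894069) = -117153*4/1894069 = -468612/1894069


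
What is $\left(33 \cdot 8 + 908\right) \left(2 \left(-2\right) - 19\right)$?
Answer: $-26956$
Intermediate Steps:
$\left(33 \cdot 8 + 908\right) \left(2 \left(-2\right) - 19\right) = \left(264 + 908\right) \left(-4 - 19\right) = 1172 \left(-23\right) = -26956$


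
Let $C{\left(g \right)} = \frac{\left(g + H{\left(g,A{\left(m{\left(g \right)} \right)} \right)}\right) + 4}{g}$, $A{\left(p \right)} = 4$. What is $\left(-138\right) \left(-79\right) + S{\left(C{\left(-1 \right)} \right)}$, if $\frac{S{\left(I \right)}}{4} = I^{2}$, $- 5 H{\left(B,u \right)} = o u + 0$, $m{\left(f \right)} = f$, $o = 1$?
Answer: $\frac{273034}{25} \approx 10921.0$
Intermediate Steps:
$H{\left(B,u \right)} = - \frac{u}{5}$ ($H{\left(B,u \right)} = - \frac{1 u + 0}{5} = - \frac{u + 0}{5} = - \frac{u}{5}$)
$C{\left(g \right)} = \frac{\frac{16}{5} + g}{g}$ ($C{\left(g \right)} = \frac{\left(g - \frac{4}{5}\right) + 4}{g} = \frac{\left(- \frac{4}{5} + g\right) + 4}{g} = \frac{\frac{16}{5} + g}{g}$)
$S{\left(I \right)} = 4 I^{2}$
$\left(-138\right) \left(-79\right) + S{\left(C{\left(-1 \right)} \right)} = \left(-138\right) \left(-79\right) + 4 \left(\frac{\frac{16}{5} - 1}{-1}\right)^{2} = 10902 + 4 \left(\left(-1\right) \frac{11}{5}\right)^{2} = 10902 + 4 \left(- \frac{11}{5}\right)^{2} = 10902 + 4 \cdot \frac{121}{25} = 10902 + \frac{484}{25} = \frac{273034}{25}$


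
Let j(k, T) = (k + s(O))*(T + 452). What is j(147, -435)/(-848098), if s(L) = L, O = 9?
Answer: -1326/424049 ≈ -0.0031270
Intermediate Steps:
j(k, T) = (9 + k)*(452 + T) (j(k, T) = (k + 9)*(T + 452) = (9 + k)*(452 + T))
j(147, -435)/(-848098) = (4068 + 9*(-435) + 452*147 - 435*147)/(-848098) = (4068 - 3915 + 66444 - 63945)*(-1/848098) = 2652*(-1/848098) = -1326/424049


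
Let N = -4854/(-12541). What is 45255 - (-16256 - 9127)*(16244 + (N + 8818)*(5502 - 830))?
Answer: 13120135659123879/12541 ≈ 1.0462e+12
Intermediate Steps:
N = 4854/12541 (N = -4854*(-1/12541) = 4854/12541 ≈ 0.38705)
45255 - (-16256 - 9127)*(16244 + (N + 8818)*(5502 - 830)) = 45255 - (-16256 - 9127)*(16244 + (4854/12541 + 8818)*(5502 - 830)) = 45255 - (-25383)*(16244 + (110591392/12541)*4672) = 45255 - (-25383)*(16244 + 516682983424/12541) = 45255 - (-25383)*516886699428/12541 = 45255 - 1*(-13120135091580924/12541) = 45255 + 13120135091580924/12541 = 13120135659123879/12541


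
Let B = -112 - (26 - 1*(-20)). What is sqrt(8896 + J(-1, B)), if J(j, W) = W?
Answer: sqrt(8738) ≈ 93.477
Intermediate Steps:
B = -158 (B = -112 - (26 + 20) = -112 - 1*46 = -112 - 46 = -158)
sqrt(8896 + J(-1, B)) = sqrt(8896 - 158) = sqrt(8738)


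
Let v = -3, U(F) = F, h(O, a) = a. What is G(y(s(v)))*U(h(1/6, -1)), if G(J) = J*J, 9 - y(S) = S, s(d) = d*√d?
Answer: -54 - 54*I*√3 ≈ -54.0 - 93.531*I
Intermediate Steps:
s(d) = d^(3/2)
y(S) = 9 - S
G(J) = J²
G(y(s(v)))*U(h(1/6, -1)) = (9 - (-3)^(3/2))²*(-1) = (9 - (-3)*I*√3)²*(-1) = (9 + 3*I*√3)²*(-1) = -(9 + 3*I*√3)²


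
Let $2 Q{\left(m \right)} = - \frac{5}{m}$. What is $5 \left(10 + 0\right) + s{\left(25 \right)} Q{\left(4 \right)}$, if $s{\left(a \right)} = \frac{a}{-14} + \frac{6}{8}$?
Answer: $\frac{11345}{224} \approx 50.647$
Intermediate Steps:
$Q{\left(m \right)} = - \frac{5}{2 m}$ ($Q{\left(m \right)} = \frac{\left(-5\right) \frac{1}{m}}{2} = - \frac{5}{2 m}$)
$s{\left(a \right)} = \frac{3}{4} - \frac{a}{14}$ ($s{\left(a \right)} = a \left(- \frac{1}{14}\right) + 6 \cdot \frac{1}{8} = - \frac{a}{14} + \frac{3}{4} = \frac{3}{4} - \frac{a}{14}$)
$5 \left(10 + 0\right) + s{\left(25 \right)} Q{\left(4 \right)} = 5 \left(10 + 0\right) + \left(\frac{3}{4} - \frac{25}{14}\right) \left(- \frac{5}{2 \cdot 4}\right) = 5 \cdot 10 + \left(\frac{3}{4} - \frac{25}{14}\right) \left(\left(- \frac{5}{2}\right) \frac{1}{4}\right) = 50 - - \frac{145}{224} = 50 + \frac{145}{224} = \frac{11345}{224}$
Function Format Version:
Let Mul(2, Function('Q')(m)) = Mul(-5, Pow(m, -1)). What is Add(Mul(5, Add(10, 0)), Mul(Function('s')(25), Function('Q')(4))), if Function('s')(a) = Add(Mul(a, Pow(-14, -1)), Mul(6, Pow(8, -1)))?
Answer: Rational(11345, 224) ≈ 50.647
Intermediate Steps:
Function('Q')(m) = Mul(Rational(-5, 2), Pow(m, -1)) (Function('Q')(m) = Mul(Rational(1, 2), Mul(-5, Pow(m, -1))) = Mul(Rational(-5, 2), Pow(m, -1)))
Function('s')(a) = Add(Rational(3, 4), Mul(Rational(-1, 14), a)) (Function('s')(a) = Add(Mul(a, Rational(-1, 14)), Mul(6, Rational(1, 8))) = Add(Mul(Rational(-1, 14), a), Rational(3, 4)) = Add(Rational(3, 4), Mul(Rational(-1, 14), a)))
Add(Mul(5, Add(10, 0)), Mul(Function('s')(25), Function('Q')(4))) = Add(Mul(5, Add(10, 0)), Mul(Add(Rational(3, 4), Mul(Rational(-1, 14), 25)), Mul(Rational(-5, 2), Pow(4, -1)))) = Add(Mul(5, 10), Mul(Add(Rational(3, 4), Rational(-25, 14)), Mul(Rational(-5, 2), Rational(1, 4)))) = Add(50, Mul(Rational(-29, 28), Rational(-5, 8))) = Add(50, Rational(145, 224)) = Rational(11345, 224)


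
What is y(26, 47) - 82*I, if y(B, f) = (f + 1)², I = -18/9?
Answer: 2468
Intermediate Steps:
I = -2 (I = -18*⅑ = -2)
y(B, f) = (1 + f)²
y(26, 47) - 82*I = (1 + 47)² - 82*(-2) = 48² - 1*(-164) = 2304 + 164 = 2468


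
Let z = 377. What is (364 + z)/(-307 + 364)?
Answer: 13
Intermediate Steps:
(364 + z)/(-307 + 364) = (364 + 377)/(-307 + 364) = 741/57 = 741*(1/57) = 13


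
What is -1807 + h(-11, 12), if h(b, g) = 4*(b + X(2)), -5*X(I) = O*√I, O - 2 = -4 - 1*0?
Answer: -1851 + 8*√2/5 ≈ -1848.7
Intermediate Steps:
O = -2 (O = 2 + (-4 - 1*0) = 2 + (-4 + 0) = 2 - 4 = -2)
X(I) = 2*√I/5 (X(I) = -(-2)*√I/5 = 2*√I/5)
h(b, g) = 4*b + 8*√2/5 (h(b, g) = 4*(b + 2*√2/5) = 4*b + 8*√2/5)
-1807 + h(-11, 12) = -1807 + (4*(-11) + 8*√2/5) = -1807 + (-44 + 8*√2/5) = -1851 + 8*√2/5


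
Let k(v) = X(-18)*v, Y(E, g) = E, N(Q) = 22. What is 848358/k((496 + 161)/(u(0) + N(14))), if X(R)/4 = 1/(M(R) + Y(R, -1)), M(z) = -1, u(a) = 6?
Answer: -12536846/73 ≈ -1.7174e+5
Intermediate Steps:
X(R) = 4/(-1 + R)
k(v) = -4*v/19 (k(v) = (4/(-1 - 18))*v = (4/(-19))*v = (4*(-1/19))*v = -4*v/19)
848358/k((496 + 161)/(u(0) + N(14))) = 848358/((-4*(496 + 161)/(19*(6 + 22)))) = 848358/((-2628/(19*28))) = 848358/((-4/19*657/28)) = 848358/(-657/133) = 848358*(-133/657) = -12536846/73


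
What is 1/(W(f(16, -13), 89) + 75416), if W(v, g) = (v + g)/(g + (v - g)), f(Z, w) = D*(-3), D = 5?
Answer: 15/1131166 ≈ 1.3261e-5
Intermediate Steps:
f(Z, w) = -15 (f(Z, w) = 5*(-3) = -15)
W(v, g) = (g + v)/v
1/(W(f(16, -13), 89) + 75416) = 1/((89 - 15)/(-15) + 75416) = 1/(-1/15*74 + 75416) = 1/(-74/15 + 75416) = 1/(1131166/15) = 15/1131166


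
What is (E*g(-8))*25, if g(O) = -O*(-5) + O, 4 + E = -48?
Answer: 62400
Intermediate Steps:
E = -52 (E = -4 - 48 = -52)
g(O) = 6*O (g(O) = 5*O + O = 6*O)
(E*g(-8))*25 = -312*(-8)*25 = -52*(-48)*25 = 2496*25 = 62400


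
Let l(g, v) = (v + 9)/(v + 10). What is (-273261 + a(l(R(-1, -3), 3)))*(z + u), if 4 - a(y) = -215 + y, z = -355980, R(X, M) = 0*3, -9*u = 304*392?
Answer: 3931712879768/39 ≈ 1.0081e+11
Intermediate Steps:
u = -119168/9 (u = -304*392/9 = -1/9*119168 = -119168/9 ≈ -13241.)
R(X, M) = 0
l(g, v) = (9 + v)/(10 + v)
a(y) = 219 - y (a(y) = 4 - (-215 + y) = 4 + (215 - y) = 219 - y)
(-273261 + a(l(R(-1, -3), 3)))*(z + u) = (-273261 + (219 - (9 + 3)/(10 + 3)))*(-355980 - 119168/9) = (-273261 + (219 - 12/13))*(-3322988/9) = (-273261 + 2835/13)*(-3322988/9) = -3549558/13*(-3322988/9) = 3931712879768/39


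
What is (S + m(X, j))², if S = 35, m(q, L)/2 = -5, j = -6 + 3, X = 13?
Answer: 625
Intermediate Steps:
j = -3
m(q, L) = -10 (m(q, L) = 2*(-5) = -10)
(S + m(X, j))² = (35 - 10)² = 25² = 625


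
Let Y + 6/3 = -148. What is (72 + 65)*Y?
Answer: -20550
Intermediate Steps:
Y = -150 (Y = -2 - 148 = -150)
(72 + 65)*Y = (72 + 65)*(-150) = 137*(-150) = -20550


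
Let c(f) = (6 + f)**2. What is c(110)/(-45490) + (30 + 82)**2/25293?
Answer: 115141976/575289285 ≈ 0.20015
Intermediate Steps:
c(110)/(-45490) + (30 + 82)**2/25293 = (6 + 110)**2/(-45490) + (30 + 82)**2/25293 = 116**2*(-1/45490) + 112**2*(1/25293) = 13456*(-1/45490) + 12544*(1/25293) = -6728/22745 + 12544/25293 = 115141976/575289285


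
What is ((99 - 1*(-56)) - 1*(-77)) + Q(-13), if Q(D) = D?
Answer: 219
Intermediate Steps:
((99 - 1*(-56)) - 1*(-77)) + Q(-13) = ((99 - 1*(-56)) - 1*(-77)) - 13 = ((99 + 56) + 77) - 13 = (155 + 77) - 13 = 232 - 13 = 219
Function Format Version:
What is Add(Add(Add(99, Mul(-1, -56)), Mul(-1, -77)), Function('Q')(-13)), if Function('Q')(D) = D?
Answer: 219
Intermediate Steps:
Add(Add(Add(99, Mul(-1, -56)), Mul(-1, -77)), Function('Q')(-13)) = Add(Add(Add(99, Mul(-1, -56)), Mul(-1, -77)), -13) = Add(Add(Add(99, 56), 77), -13) = Add(Add(155, 77), -13) = Add(232, -13) = 219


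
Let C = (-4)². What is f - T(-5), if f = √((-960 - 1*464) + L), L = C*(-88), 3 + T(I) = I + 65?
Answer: -57 + 4*I*√177 ≈ -57.0 + 53.217*I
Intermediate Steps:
C = 16
T(I) = 62 + I (T(I) = -3 + (I + 65) = -3 + (65 + I) = 62 + I)
L = -1408 (L = 16*(-88) = -1408)
f = 4*I*√177 (f = √((-960 - 1*464) - 1408) = √((-960 - 464) - 1408) = √(-1424 - 1408) = √(-2832) = 4*I*√177 ≈ 53.217*I)
f - T(-5) = 4*I*√177 - (62 - 5) = 4*I*√177 - 1*57 = 4*I*√177 - 57 = -57 + 4*I*√177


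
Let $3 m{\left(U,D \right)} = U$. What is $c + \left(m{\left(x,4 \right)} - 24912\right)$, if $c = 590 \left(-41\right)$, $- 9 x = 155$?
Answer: $- \frac{1325909}{27} \approx -49108.0$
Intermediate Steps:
$x = - \frac{155}{9}$ ($x = \left(- \frac{1}{9}\right) 155 = - \frac{155}{9} \approx -17.222$)
$m{\left(U,D \right)} = \frac{U}{3}$
$c = -24190$
$c + \left(m{\left(x,4 \right)} - 24912\right) = -24190 + \left(\frac{1}{3} \left(- \frac{155}{9}\right) - 24912\right) = -24190 - \frac{672779}{27} = - \frac{1325909}{27}$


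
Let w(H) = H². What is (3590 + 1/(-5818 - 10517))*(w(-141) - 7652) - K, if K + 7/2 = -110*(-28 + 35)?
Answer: 1434307179487/32670 ≈ 4.3903e+7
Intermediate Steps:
K = -1547/2 (K = -7/2 - 110*(-28 + 35) = -7/2 - 110*7 = -7/2 - 770 = -1547/2 ≈ -773.50)
(3590 + 1/(-5818 - 10517))*(w(-141) - 7652) - K = (3590 + 1/(-5818 - 10517))*((-141)² - 7652) - 1*(-1547/2) = (3590 + 1/(-16335))*(19881 - 7652) + 1547/2 = (3590 - 1/16335)*12229 + 1547/2 = (58642649/16335)*12229 + 1547/2 = 717140954621/16335 + 1547/2 = 1434307179487/32670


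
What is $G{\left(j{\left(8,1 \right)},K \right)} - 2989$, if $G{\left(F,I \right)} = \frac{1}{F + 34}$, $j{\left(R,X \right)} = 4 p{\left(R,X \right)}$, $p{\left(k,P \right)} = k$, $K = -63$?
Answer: $- \frac{197273}{66} \approx -2989.0$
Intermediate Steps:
$j{\left(R,X \right)} = 4 R$
$G{\left(F,I \right)} = \frac{1}{34 + F}$
$G{\left(j{\left(8,1 \right)},K \right)} - 2989 = \frac{1}{34 + 4 \cdot 8} - 2989 = \frac{1}{34 + 32} - 2989 = \frac{1}{66} - 2989 = - \frac{197273}{66}$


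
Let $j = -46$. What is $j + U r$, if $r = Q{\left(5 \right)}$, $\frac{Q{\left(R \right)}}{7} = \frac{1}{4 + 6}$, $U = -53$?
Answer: $- \frac{831}{10} \approx -83.1$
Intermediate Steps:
$Q{\left(R \right)} = \frac{7}{10}$ ($Q{\left(R \right)} = \frac{7}{4 + 6} = \frac{7}{10}$)
$r = \frac{7}{10} \approx 0.7$
$j + U r = -46 - \frac{371}{10} = - \frac{831}{10}$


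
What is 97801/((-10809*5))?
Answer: -97801/54045 ≈ -1.8096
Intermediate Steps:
97801/((-10809*5)) = 97801/(-54045) = 97801*(-1/54045) = -97801/54045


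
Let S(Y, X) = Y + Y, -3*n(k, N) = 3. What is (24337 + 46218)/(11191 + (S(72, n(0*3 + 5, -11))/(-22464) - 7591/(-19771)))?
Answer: 217611093180/34517297141 ≈ 6.3044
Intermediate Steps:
n(k, N) = -1 (n(k, N) = -⅓*3 = -1)
S(Y, X) = 2*Y
(24337 + 46218)/(11191 + (S(72, n(0*3 + 5, -11))/(-22464) - 7591/(-19771))) = (24337 + 46218)/(11191 + ((2*72)/(-22464) - 7591/(-19771))) = 70555/(11191 + (144*(-1/22464) - 7591*(-1/19771))) = 70555/(11191 + (-1/156 + 7591/19771)) = 70555/(11191 + 1164425/3084276) = 70555/(34517297141/3084276) = 70555*(3084276/34517297141) = 217611093180/34517297141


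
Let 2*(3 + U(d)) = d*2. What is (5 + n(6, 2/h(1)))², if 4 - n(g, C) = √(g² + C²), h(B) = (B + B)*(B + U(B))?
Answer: (9 - √37)² ≈ 8.5103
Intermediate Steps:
U(d) = -3 + d (U(d) = -3 + (d*2)/2 = -3 + (2*d)/2 = -3 + d)
h(B) = 2*B*(-3 + 2*B) (h(B) = (B + B)*(B + (-3 + B)) = (2*B)*(-3 + 2*B) = 2*B*(-3 + 2*B))
n(g, C) = 4 - √(C² + g²) (n(g, C) = 4 - √(g² + C²) = 4 - √(C² + g²))
(5 + n(6, 2/h(1)))² = (5 + (4 - √((2/((2*1*(-3 + 2*1))))² + 6²)))² = (5 + (4 - √((2/((2*1*(-3 + 2))))² + 36)))² = (5 + (4 - √((2/((2*1*(-1))))² + 36)))² = (5 + (4 - √((2/(-2))² + 36)))² = (5 + (4 - √((2*(-½))² + 36)))² = (5 + (4 - √((-1)² + 36)))² = (5 + (4 - √(1 + 36)))² = (5 + (4 - √37))² = (9 - √37)²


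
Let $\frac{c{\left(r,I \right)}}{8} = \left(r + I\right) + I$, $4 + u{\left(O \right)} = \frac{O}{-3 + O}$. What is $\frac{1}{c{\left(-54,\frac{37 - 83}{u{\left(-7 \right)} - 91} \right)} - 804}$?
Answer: $- \frac{41}{50356} \approx -0.0008142$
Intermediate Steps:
$u{\left(O \right)} = -4 + \frac{O}{-3 + O}$
$c{\left(r,I \right)} = 8 r + 16 I$ ($c{\left(r,I \right)} = 8 \left(\left(r + I\right) + I\right) = 8 \left(\left(I + r\right) + I\right) = 8 \left(r + 2 I\right) = 8 r + 16 I$)
$\frac{1}{c{\left(-54,\frac{37 - 83}{u{\left(-7 \right)} - 91} \right)} - 804} = \frac{1}{\left(8 \left(-54\right) + 16 \frac{37 - 83}{\frac{3 \left(4 - -7\right)}{-3 - 7} - 91}\right) - 804} = \frac{1}{\left(-432 + 16 \left(- \frac{46}{\frac{3 \left(4 + 7\right)}{-10} - 91}\right)\right) - 804} = \frac{1}{\left(-432 + 16 \left(- \frac{46}{3 \left(- \frac{1}{10}\right) 11 - 91}\right)\right) - 804} = \frac{1}{\left(-432 + 16 \left(- \frac{46}{- \frac{33}{10} - 91}\right)\right) - 804} = \frac{1}{\left(-432 + 16 \left(- \frac{46}{- \frac{943}{10}}\right)\right) - 804} = \frac{1}{\left(-432 + 16 \left(\left(-46\right) \left(- \frac{10}{943}\right)\right)\right) - 804} = \frac{1}{\left(-432 + 16 \cdot \frac{20}{41}\right) - 804} = \frac{1}{\left(-432 + \frac{320}{41}\right) - 804} = \frac{1}{- \frac{17392}{41} - 804} = \frac{1}{- \frac{50356}{41}} = - \frac{41}{50356}$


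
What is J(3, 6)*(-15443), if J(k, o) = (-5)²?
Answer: -386075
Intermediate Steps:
J(k, o) = 25
J(3, 6)*(-15443) = 25*(-15443) = -386075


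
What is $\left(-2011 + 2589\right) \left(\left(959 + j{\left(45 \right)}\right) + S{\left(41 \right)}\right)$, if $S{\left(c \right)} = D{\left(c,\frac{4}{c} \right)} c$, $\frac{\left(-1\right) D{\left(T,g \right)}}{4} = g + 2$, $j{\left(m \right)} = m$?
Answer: $381480$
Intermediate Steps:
$D{\left(T,g \right)} = -8 - 4 g$ ($D{\left(T,g \right)} = - 4 \left(g + 2\right) = - 4 \left(2 + g\right) = -8 - 4 g$)
$S{\left(c \right)} = c \left(-8 - \frac{16}{c}\right)$ ($S{\left(c \right)} = \left(-8 - 4 \frac{4}{c}\right) c = \left(-8 - \frac{16}{c}\right) c = c \left(-8 - \frac{16}{c}\right)$)
$\left(-2011 + 2589\right) \left(\left(959 + j{\left(45 \right)}\right) + S{\left(41 \right)}\right) = \left(-2011 + 2589\right) \left(\left(959 + 45\right) - 344\right) = 578 \left(1004 - 344\right) = 578 \cdot 660 = 381480$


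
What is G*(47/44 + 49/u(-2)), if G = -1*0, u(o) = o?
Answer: 0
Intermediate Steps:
G = 0
G*(47/44 + 49/u(-2)) = 0*(47/44 + 49/(-2)) = 0*(47*(1/44) + 49*(-½)) = 0*(47/44 - 49/2) = 0*(-1031/44) = 0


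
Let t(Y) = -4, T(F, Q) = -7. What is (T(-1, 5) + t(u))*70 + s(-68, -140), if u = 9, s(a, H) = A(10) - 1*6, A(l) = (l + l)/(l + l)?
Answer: -775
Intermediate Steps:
A(l) = 1 (A(l) = (2*l)/((2*l)) = (2*l)*(1/(2*l)) = 1)
s(a, H) = -5 (s(a, H) = 1 - 1*6 = 1 - 6 = -5)
(T(-1, 5) + t(u))*70 + s(-68, -140) = (-7 - 4)*70 - 5 = -11*70 - 5 = -770 - 5 = -775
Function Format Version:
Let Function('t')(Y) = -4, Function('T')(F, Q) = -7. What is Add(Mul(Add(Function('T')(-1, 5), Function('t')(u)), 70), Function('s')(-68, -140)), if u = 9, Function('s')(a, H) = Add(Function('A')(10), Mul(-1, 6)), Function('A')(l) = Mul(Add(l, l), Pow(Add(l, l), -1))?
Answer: -775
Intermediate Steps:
Function('A')(l) = 1 (Function('A')(l) = Mul(Mul(2, l), Pow(Mul(2, l), -1)) = Mul(Mul(2, l), Mul(Rational(1, 2), Pow(l, -1))) = 1)
Function('s')(a, H) = -5 (Function('s')(a, H) = Add(1, Mul(-1, 6)) = Add(1, -6) = -5)
Add(Mul(Add(Function('T')(-1, 5), Function('t')(u)), 70), Function('s')(-68, -140)) = Add(Mul(Add(-7, -4), 70), -5) = Add(Mul(-11, 70), -5) = Add(-770, -5) = -775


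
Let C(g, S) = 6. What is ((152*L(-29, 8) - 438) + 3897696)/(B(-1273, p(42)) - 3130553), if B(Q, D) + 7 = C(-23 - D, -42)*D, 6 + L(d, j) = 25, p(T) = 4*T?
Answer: -1950073/1564776 ≈ -1.2462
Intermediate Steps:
L(d, j) = 19 (L(d, j) = -6 + 25 = 19)
B(Q, D) = -7 + 6*D
((152*L(-29, 8) - 438) + 3897696)/(B(-1273, p(42)) - 3130553) = ((152*19 - 438) + 3897696)/((-7 + 6*(4*42)) - 3130553) = ((2888 - 438) + 3897696)/((-7 + 6*168) - 3130553) = (2450 + 3897696)/((-7 + 1008) - 3130553) = 3900146/(1001 - 3130553) = 3900146/(-3129552) = 3900146*(-1/3129552) = -1950073/1564776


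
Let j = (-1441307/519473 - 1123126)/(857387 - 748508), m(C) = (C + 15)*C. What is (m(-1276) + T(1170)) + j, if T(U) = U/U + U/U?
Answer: 91006124367658241/56559700767 ≈ 1.6090e+6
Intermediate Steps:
m(C) = C*(15 + C) (m(C) = (15 + C)*C = C*(15 + C))
T(U) = 2 (T(U) = 1 + 1 = 2)
j = -583435073905/56559700767 (j = (-1441307*1/519473 - 1123126)/108879 = (-1441307/519473 - 1123126)*(1/108879) = -583435073905/519473*1/108879 = -583435073905/56559700767 ≈ -10.315)
(m(-1276) + T(1170)) + j = (-1276*(15 - 1276) + 2) - 583435073905/56559700767 = (-1276*(-1261) + 2) - 583435073905/56559700767 = (1609036 + 2) - 583435073905/56559700767 = 1609038 - 583435073905/56559700767 = 91006124367658241/56559700767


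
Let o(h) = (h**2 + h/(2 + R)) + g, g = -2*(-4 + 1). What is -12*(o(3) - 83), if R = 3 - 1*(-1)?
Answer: 810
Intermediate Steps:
R = 4 (R = 3 + 1 = 4)
g = 6 (g = -2*(-3) = 6)
o(h) = 6 + h**2 + h/6 (o(h) = (h**2 + h/(2 + 4)) + 6 = (h**2 + h/6) + 6 = 6 + h**2 + h/6)
-12*(o(3) - 83) = -12*((6 + 3**2 + (1/6)*3) - 83) = -12*((6 + 9 + 1/2) - 83) = -12*(31/2 - 83) = -12*(-135/2) = 810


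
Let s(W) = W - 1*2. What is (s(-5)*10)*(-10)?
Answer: 700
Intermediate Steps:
s(W) = -2 + W (s(W) = W - 2 = -2 + W)
(s(-5)*10)*(-10) = ((-2 - 5)*10)*(-10) = -7*10*(-10) = -70*(-10) = 700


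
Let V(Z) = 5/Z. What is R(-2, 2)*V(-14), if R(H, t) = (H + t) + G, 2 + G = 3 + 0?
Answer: -5/14 ≈ -0.35714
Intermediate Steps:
G = 1 (G = -2 + (3 + 0) = -2 + 3 = 1)
R(H, t) = 1 + H + t (R(H, t) = (H + t) + 1 = 1 + H + t)
R(-2, 2)*V(-14) = (1 - 2 + 2)*(5/(-14)) = 1*(5*(-1/14)) = 1*(-5/14) = -5/14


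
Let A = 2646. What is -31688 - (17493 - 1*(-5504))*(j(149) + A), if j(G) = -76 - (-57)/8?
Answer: -474382653/8 ≈ -5.9298e+7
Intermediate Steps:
j(G) = -551/8 (j(G) = -76 - (-57)/8 = -76 - 1*(-57/8) = -76 + 57/8 = -551/8)
-31688 - (17493 - 1*(-5504))*(j(149) + A) = -31688 - (17493 - 1*(-5504))*(-551/8 + 2646) = -31688 - (17493 + 5504)*20617/8 = -31688 - 22997*20617/8 = -31688 - 1*474129149/8 = -31688 - 474129149/8 = -474382653/8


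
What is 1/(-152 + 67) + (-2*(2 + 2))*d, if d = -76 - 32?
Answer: 73439/85 ≈ 863.99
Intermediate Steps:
d = -108
1/(-152 + 67) + (-2*(2 + 2))*d = 1/(-152 + 67) - 2*(2 + 2)*(-108) = 1/(-85) - 2*4*(-108) = -1/85 - 8*(-108) = -1/85 + 864 = 73439/85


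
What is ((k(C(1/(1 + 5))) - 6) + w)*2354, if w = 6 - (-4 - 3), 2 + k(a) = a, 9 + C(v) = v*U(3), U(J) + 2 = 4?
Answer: -25894/3 ≈ -8631.3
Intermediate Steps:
U(J) = 2 (U(J) = -2 + 4 = 2)
C(v) = -9 + 2*v (C(v) = -9 + v*2 = -9 + 2*v)
k(a) = -2 + a
w = 13 (w = 6 - 1*(-7) = 6 + 7 = 13)
((k(C(1/(1 + 5))) - 6) + w)*2354 = (((-2 + (-9 + 2/(1 + 5))) - 6) + 13)*2354 = (((-2 + (-9 + 2/6)) - 6) + 13)*2354 = (((-2 + (-9 + 2*(⅙))) - 6) + 13)*2354 = (((-2 + (-9 + ⅓)) - 6) + 13)*2354 = (((-2 - 26/3) - 6) + 13)*2354 = ((-32/3 - 6) + 13)*2354 = (-50/3 + 13)*2354 = -11/3*2354 = -25894/3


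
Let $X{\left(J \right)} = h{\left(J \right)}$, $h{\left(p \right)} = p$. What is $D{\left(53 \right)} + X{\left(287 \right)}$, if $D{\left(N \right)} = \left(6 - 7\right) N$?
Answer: $234$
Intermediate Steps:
$X{\left(J \right)} = J$
$D{\left(N \right)} = - N$
$D{\left(53 \right)} + X{\left(287 \right)} = \left(-1\right) 53 + 287 = -53 + 287 = 234$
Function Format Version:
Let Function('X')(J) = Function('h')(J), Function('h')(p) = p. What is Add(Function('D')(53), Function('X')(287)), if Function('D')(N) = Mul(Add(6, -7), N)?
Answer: 234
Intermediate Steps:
Function('X')(J) = J
Function('D')(N) = Mul(-1, N)
Add(Function('D')(53), Function('X')(287)) = Add(Mul(-1, 53), 287) = Add(-53, 287) = 234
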